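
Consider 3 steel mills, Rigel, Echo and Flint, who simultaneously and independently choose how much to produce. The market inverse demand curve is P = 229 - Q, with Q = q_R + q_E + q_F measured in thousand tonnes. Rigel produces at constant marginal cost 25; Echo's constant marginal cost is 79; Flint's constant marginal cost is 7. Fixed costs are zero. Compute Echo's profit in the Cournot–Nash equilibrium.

36

Rigel's profit: π_R = (229 - Q)q_R - (25q_R). Setting ∂π_R/∂q_R = 0: 204 - 2q_R - (q_E + q_F) = 0.
Echo's profit: π_E = (229 - Q)q_E - (79q_E). Setting ∂π_E/∂q_E = 0: 150 - 2q_E - (q_R + q_F) = 0.
Flint's first-order condition: 222 - 2q_F - (q_R + q_E) = 0.
Adding the 3 first-order conditions: 576 − 4Q = 0, so Q = 144.
Back-substituting: q_R = (204 − 144) = 60, q_E = (150 − 144) = 6, q_F = (222 − 144) = 78.
Price P = 229 - 144 = 85.
Echo's profit: (85 - 79)·6 = 36.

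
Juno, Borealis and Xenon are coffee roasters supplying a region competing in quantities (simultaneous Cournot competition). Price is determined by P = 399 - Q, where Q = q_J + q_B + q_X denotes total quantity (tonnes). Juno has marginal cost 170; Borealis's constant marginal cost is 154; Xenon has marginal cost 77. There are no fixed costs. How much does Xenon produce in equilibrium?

Juno's profit: π_J = (399 - Q)q_J - (170q_J). Setting ∂π_J/∂q_J = 0: 229 - 2q_J - (q_B + q_X) = 0.
Borealis's first-order condition: 245 - 2q_B - (q_J + q_X) = 0.
Xenon's first-order condition: 322 - 2q_X - (q_J + q_B) = 0.
Summing all 3 equations gives 796 − 4Q = 0, hence Q = 199.
Back-substituting: q_J = (229 − 199) = 30, q_B = (245 − 199) = 46, q_X = (322 − 199) = 123.

123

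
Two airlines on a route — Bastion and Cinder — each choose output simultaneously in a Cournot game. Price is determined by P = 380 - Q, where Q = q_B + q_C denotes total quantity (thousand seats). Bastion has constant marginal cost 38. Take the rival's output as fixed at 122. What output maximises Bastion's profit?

With the rival's output fixed at 122, Bastion's profit is π_B = (380 - 122 - q_B)q_B - (38q_B) = (258 - q_B)q_B - (38q_B).
∂π_B/∂q_B = 220 - 2q_B = 0, so q_B = 110.

110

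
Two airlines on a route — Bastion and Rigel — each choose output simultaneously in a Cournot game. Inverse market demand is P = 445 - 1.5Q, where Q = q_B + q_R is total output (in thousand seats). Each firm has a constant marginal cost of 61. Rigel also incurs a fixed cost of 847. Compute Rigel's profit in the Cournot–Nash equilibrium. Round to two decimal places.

Each firm earns π_i = (445 - 1.5Q)q_i - 61q_i.
Setting ∂π_i/∂q_i = 0 with rivals' quantities fixed: 384 - 3q_i - (3/2)q_j = 0.
With identical firms every q_j equals q_i, so q_j = q_i and 384 = (9/2)q_i, giving q_i = 256/3.
Price P = 445 - (3/2)·(512/3) = 189.
Rigel's profit: (189 - 61)·(256/3) - 847 = 10075.6667.

10075.67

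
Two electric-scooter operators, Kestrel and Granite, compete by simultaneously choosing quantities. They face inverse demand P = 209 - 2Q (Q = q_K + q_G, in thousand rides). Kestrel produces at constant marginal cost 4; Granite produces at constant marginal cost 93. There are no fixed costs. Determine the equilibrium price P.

102

Kestrel's profit: π_K = (209 - 2Q)q_K - (4q_K). Setting ∂π_K/∂q_K = 0: 205 - 4q_K - 2(q_G) = 0.
Granite's profit: π_G = (209 - 2Q)q_G - (93q_G). Setting ∂π_G/∂q_G = 0: 116 - 4q_G - 2(q_K) = 0.
Best responses: q_K = (205 - 2q_G)/4, q_G = (116 - 2q_K)/4.
Solving the pair: q_K = 49, q_G = 9/2.
Total output Q = 107/2, so price P = 209 - 2·(107/2) = 102.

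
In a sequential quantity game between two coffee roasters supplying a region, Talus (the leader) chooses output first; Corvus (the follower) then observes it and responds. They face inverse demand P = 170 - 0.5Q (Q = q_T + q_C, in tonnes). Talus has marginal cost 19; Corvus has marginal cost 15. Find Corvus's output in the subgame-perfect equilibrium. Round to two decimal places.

The follower Corvus best-responds to any q_T: π_C = (170 - 0.5Q)q_C - 15q_C.
∂π_C/∂q_C = 155 - (1/2)q_T - q_C = 0 gives the reaction function q_C = (155 - (1/2)q_T).
Talus substitutes q_C(q_T) into its own profit: π_T = q_T(170 - (1/2)q_T - (155 - (1/2)q_T)/2) - 19q_T = (185/2 - (1/4)q_T)q_T - 19q_T.
Leader FOC: 147/2 - (1/2)q_T = 0, so q_T = 147.
Then q_C = (155 - (1/2)·147) = 163/2.

81.50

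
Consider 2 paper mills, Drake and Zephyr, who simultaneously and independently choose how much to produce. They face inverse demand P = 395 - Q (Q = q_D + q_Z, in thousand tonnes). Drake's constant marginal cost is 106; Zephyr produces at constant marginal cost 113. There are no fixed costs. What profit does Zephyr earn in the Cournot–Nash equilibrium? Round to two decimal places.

8402.78

Drake's profit: π_D = (395 - Q)q_D - (106q_D). Setting ∂π_D/∂q_D = 0: 289 - 2q_D - (q_Z) = 0.
Zephyr's profit: π_Z = (395 - Q)q_Z - (113q_Z). Setting ∂π_Z/∂q_Z = 0: 282 - 2q_Z - (q_D) = 0.
Rearranging gives the reaction functions q_D = (289 - q_Z)/2 and q_Z = (282 - q_D)/2.
Solving the pair: q_D = 296/3, q_Z = 275/3.
Price P = 395 - 571/3 = 614/3.
Zephyr's profit: (614/3 - 113)·(275/3) = 8402.7778.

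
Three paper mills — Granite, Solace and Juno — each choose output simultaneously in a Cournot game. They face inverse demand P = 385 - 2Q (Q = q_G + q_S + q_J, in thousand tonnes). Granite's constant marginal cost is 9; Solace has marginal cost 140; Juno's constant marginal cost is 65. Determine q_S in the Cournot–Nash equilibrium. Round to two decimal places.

4.88

Granite's profit: π_G = (385 - 2Q)q_G - (9q_G). Setting ∂π_G/∂q_G = 0: 376 - 4q_G - 2(q_S + q_J) = 0.
Solace's profit: π_S = (385 - 2Q)q_S - (140q_S). Setting ∂π_S/∂q_S = 0: 245 - 4q_S - 2(q_G + q_J) = 0.
Juno's profit: π_J = (385 - 2Q)q_J - (65q_J). Setting ∂π_J/∂q_J = 0: 320 - 4q_J - 2(q_G + q_S) = 0.
Adding the 3 conditions: 941 − 4Q − 4Q = 0, i.e. Q = 941/8.
Back-substituting: q_G = (376 − 941/4)/2 = 563/8, q_S = (245 − 941/4)/2 = 39/8, q_J = (320 − 941/4)/2 = 339/8.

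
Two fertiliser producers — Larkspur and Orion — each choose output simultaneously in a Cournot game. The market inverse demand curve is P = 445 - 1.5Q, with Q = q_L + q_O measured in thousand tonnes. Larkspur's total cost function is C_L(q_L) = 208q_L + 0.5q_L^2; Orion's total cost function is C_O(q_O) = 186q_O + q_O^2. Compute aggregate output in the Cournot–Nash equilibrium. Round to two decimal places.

83.21

Larkspur's profit: π_L = (445 - 1.5Q)q_L - (208q_L + (1/2)q_L²). Setting ∂π_L/∂q_L = 0: 237 - 4q_L - (3/2)(q_O) = 0.
Orion's profit: π_O = (445 - 1.5Q)q_O - (186q_O + q_O²). Setting ∂π_O/∂q_O = 0: 259 - 5q_O - (3/2)(q_L) = 0.
So q_L = (237 - (3/2)q_O)/4 and q_O = (259 - (3/2)q_L)/5.
Solving the pair: q_L = 44.8732, q_O = 38.3380.
Total output Q = 44.8732 + 38.3380 = 83.2113.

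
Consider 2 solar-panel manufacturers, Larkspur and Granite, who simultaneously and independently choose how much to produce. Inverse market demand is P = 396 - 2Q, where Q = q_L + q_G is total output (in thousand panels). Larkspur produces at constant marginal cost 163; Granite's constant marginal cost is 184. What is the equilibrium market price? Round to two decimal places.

247.67

Larkspur's profit: π_L = (396 - 2Q)q_L - (163q_L). Setting ∂π_L/∂q_L = 0: 233 - 4q_L - 2(q_G) = 0.
Granite's profit: π_G = (396 - 2Q)q_G - (184q_G). Setting ∂π_G/∂q_G = 0: 212 - 4q_G - 2(q_L) = 0.
So q_L = (233 - 2q_G)/4 and q_G = (212 - 2q_L)/4.
Substituting one into the other gives q_L = 127/3 and q_G = 191/6.
Total output Q = 445/6, so price P = 396 - 2·(445/6) = 743/3.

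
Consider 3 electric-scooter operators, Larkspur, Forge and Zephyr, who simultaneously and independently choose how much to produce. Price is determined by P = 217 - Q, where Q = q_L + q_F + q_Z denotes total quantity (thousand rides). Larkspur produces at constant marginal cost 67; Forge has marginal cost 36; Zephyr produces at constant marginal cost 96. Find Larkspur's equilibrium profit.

1369

Larkspur's profit: π_L = (217 - Q)q_L - (67q_L). Setting ∂π_L/∂q_L = 0: 150 - 2q_L - (q_F + q_Z) = 0.
Forge's profit: π_F = (217 - Q)q_F - (36q_F). Setting ∂π_F/∂q_F = 0: 181 - 2q_F - (q_L + q_Z) = 0.
Zephyr's first-order condition: 121 - 2q_Z - (q_L + q_F) = 0.
Adding the 3 first-order conditions: 452 − 4Q = 0, so Q = 113.
Back-substituting: q_L = (150 − 113) = 37, q_F = (181 − 113) = 68, q_Z = (121 − 113) = 8.
Price P = 217 - 113 = 104.
Larkspur's profit: (104 - 67)·37 = 1369.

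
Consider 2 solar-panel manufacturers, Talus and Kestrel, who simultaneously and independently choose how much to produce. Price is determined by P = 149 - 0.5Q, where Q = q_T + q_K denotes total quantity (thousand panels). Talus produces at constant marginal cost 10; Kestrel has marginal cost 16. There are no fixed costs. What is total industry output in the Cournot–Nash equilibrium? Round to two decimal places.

Talus's profit: π_T = (149 - 0.5Q)q_T - (10q_T). Setting ∂π_T/∂q_T = 0: 139 - q_T - (1/2)(q_K) = 0.
Kestrel's first-order condition: 133 - q_K - (1/2)(q_T) = 0.
Rearranging gives the reaction functions q_T = (139 - (1/2)q_K) and q_K = (133 - (1/2)q_T).
Substituting one into the other gives q_T = 290/3 and q_K = 254/3.
Total output Q = 290/3 + 254/3 = 544/3.

181.33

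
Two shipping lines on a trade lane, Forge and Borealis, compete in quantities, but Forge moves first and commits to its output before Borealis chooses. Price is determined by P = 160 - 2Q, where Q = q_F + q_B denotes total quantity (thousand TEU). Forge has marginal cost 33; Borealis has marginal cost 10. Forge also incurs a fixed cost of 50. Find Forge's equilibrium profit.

The follower Borealis best-responds to any q_F: π_B = (160 - 2Q)q_B - 10q_B.
Setting the follower's marginal profit to zero, 150 - 2q_F - 4q_B = 0, i.e. q_B = (150 - 2q_F)/4.
The leader anticipates this reaction. Substituting into P = 160 - 2Q gives P = 85 - q_F, so π_F = (85 - q_F)q_F - 33q_F.
The leader's first-order condition 52 - 2q_F = 0 yields q_F = 26.
Then q_B = (150 - 2·26)/4 = 49/2.
Price P = 160 - 2·(101/2) = 59.
Forge's profit: (59 - 33)·26 - 50 = 626.

626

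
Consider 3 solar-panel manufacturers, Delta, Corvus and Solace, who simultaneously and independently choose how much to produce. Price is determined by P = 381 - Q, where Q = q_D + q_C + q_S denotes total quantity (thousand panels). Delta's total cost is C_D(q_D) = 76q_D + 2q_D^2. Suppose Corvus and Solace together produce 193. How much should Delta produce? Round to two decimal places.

With rivals' combined output fixed at 193, Delta's profit is π_D = (381 - 193 - q_D)q_D - (76q_D + 2q_D²) = (188 - q_D)q_D - (76q_D + 2q_D²).
∂π_D/∂q_D = 112 - 6q_D = 0, so q_D = 56/3.

18.67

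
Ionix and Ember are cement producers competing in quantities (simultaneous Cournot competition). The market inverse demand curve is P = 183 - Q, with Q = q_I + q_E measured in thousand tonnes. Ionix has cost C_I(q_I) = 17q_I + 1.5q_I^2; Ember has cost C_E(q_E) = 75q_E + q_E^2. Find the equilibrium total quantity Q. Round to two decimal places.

Ionix's profit: π_I = (183 - Q)q_I - (17q_I + (3/2)q_I²). Setting ∂π_I/∂q_I = 0: 166 - 5q_I - (q_E) = 0.
Ember's profit: π_E = (183 - Q)q_E - (75q_E + q_E²). Setting ∂π_E/∂q_E = 0: 108 - 4q_E - (q_I) = 0.
So q_I = (166 - q_E)/5 and q_E = (108 - q_I)/4.
Substituting one into the other gives q_I = 556/19 and q_E = 374/19.
Total output Q = 556/19 + 374/19 = 930/19.

48.95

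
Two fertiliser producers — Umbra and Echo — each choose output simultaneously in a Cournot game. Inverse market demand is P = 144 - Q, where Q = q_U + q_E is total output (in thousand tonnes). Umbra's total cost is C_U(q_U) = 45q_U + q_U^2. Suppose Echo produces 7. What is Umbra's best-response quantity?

With the rival's output fixed at 7, Umbra's profit is π_U = (144 - 7 - q_U)q_U - (45q_U + q_U²) = (137 - q_U)q_U - (45q_U + q_U²).
∂π_U/∂q_U = 92 - 4q_U = 0, so q_U = 23.

23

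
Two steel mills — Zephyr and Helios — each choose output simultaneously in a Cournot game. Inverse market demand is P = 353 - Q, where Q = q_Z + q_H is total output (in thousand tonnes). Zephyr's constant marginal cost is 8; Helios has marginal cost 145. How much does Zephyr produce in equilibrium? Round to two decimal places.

160.67

Zephyr's profit: π_Z = (353 - Q)q_Z - (8q_Z). Setting ∂π_Z/∂q_Z = 0: 345 - 2q_Z - (q_H) = 0.
Helios's first-order condition: 208 - 2q_H - (q_Z) = 0.
Best responses: q_Z = (345 - q_H)/2, q_H = (208 - q_Z)/2.
Substituting one into the other gives q_Z = 482/3 and q_H = 71/3.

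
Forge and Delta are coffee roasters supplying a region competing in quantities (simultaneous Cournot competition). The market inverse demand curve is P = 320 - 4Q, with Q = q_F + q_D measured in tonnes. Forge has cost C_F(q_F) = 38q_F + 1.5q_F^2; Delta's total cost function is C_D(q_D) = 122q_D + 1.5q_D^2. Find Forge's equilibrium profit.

Forge's profit: π_F = (320 - 4Q)q_F - (38q_F + (3/2)q_F²). Setting ∂π_F/∂q_F = 0: 282 - 11q_F - 4(q_D) = 0.
Delta's profit: π_D = (320 - 4Q)q_D - (122q_D + (3/2)q_D²). Setting ∂π_D/∂q_D = 0: 198 - 11q_D - 4(q_F) = 0.
So q_F = (282 - 4q_D)/11 and q_D = (198 - 4q_F)/11.
Solving the pair: q_F = 22, q_D = 10.
Price P = 320 - 4·32 = 192.
Forge's profit: 192·22 - 38·22 - (3/2)·22² = 2662.

2662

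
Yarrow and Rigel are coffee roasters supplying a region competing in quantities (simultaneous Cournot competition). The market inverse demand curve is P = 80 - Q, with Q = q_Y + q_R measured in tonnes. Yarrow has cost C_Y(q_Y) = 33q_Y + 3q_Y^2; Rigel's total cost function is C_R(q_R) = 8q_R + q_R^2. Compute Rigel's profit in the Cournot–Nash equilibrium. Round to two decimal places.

582.40

Yarrow's profit: π_Y = (80 - Q)q_Y - (33q_Y + 3q_Y²). Setting ∂π_Y/∂q_Y = 0: 47 - 8q_Y - (q_R) = 0.
Rigel's first-order condition: 72 - 4q_R - (q_Y) = 0.
Rearranging gives the reaction functions q_Y = (47 - q_R)/8 and q_R = (72 - q_Y)/4.
Solving the pair: q_Y = 116/31, q_R = 529/31.
Price P = 80 - 645/31 = 1835/31.
Rigel's profit: (1835/31)·(529/31) - 8·(529/31) - (529/31)² = 582.3954.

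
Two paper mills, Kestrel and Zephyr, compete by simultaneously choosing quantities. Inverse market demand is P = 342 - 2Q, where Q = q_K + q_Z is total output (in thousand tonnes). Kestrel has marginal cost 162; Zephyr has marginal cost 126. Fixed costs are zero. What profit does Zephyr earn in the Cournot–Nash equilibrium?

Kestrel's profit: π_K = (342 - 2Q)q_K - (162q_K). Setting ∂π_K/∂q_K = 0: 180 - 4q_K - 2(q_Z) = 0.
Zephyr's profit: π_Z = (342 - 2Q)q_Z - (126q_Z). Setting ∂π_Z/∂q_Z = 0: 216 - 4q_Z - 2(q_K) = 0.
So q_K = (180 - 2q_Z)/4 and q_Z = (216 - 2q_K)/4.
Solving the pair: q_K = 24, q_Z = 42.
Price P = 342 - 2·66 = 210.
Zephyr's profit: (210 - 126)·42 = 3528.

3528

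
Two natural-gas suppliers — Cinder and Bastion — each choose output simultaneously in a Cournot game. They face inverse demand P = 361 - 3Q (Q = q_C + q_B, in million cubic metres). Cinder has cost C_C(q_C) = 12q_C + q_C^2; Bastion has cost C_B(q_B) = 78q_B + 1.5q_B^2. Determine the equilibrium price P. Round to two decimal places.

Cinder's profit: π_C = (361 - 3Q)q_C - (12q_C + q_C²). Setting ∂π_C/∂q_C = 0: 349 - 8q_C - 3(q_B) = 0.
Bastion's first-order condition: 283 - 9q_B - 3(q_C) = 0.
Rearranging gives the reaction functions q_C = (349 - 3q_B)/8 and q_B = (283 - 3q_C)/9.
Substituting one into the other gives q_C = 764/21 and q_B = 1217/63.
Total output Q = 55.6984, so price P = 361 - 3·55.6984 = 193.9048.

193.90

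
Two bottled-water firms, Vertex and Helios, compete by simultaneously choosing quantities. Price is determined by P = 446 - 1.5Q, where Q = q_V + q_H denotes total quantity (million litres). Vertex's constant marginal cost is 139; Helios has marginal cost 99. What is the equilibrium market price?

Vertex's profit: π_V = (446 - 1.5Q)q_V - (139q_V). Setting ∂π_V/∂q_V = 0: 307 - 3q_V - (3/2)(q_H) = 0.
Helios's first-order condition: 347 - 3q_H - (3/2)(q_V) = 0.
Best responses: q_V = (307 - (3/2)q_H)/3, q_H = (347 - (3/2)q_V)/3.
Substituting one into the other gives q_V = 178/3 and q_H = 86.
Total output Q = 436/3, so price P = 446 - (3/2)·(436/3) = 228.

228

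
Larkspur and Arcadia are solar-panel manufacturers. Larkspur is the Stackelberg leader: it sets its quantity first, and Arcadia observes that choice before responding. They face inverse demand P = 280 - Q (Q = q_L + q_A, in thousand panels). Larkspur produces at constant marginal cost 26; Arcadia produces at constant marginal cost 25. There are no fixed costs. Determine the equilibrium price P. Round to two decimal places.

The follower Arcadia best-responds to any q_L: π_A = (280 - Q)q_A - 25q_A.
Setting the follower's marginal profit to zero, 255 - q_L - 2q_A = 0, i.e. q_A = (255 - q_L)/2.
The leader anticipates this reaction. Substituting into P = 280 - Q gives P = 305/2 - (1/2)q_L, so π_L = (305/2 - (1/2)q_L)q_L - 26q_L.
Maximising: ∂π_L/∂q_L = 253/2 - q_L = 0, giving q_L = 253/2.
Then q_A = (255 - 253/2)/2 = 257/4.
Total output Q = 763/4, so price P = 280 - 763/4 = 357/4.

89.25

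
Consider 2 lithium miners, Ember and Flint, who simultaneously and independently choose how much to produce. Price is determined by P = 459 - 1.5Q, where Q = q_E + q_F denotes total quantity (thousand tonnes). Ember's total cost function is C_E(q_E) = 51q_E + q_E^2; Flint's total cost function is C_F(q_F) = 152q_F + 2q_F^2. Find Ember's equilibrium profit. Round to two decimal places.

13375.49

Ember's profit: π_E = (459 - 1.5Q)q_E - (51q_E + q_E²). Setting ∂π_E/∂q_E = 0: 408 - 5q_E - (3/2)(q_F) = 0.
Flint's first-order condition: 307 - 7q_F - (3/2)(q_E) = 0.
So q_E = (408 - (3/2)q_F)/5 and q_F = (307 - (3/2)q_E)/7.
Solving the pair: q_E = 73.1450, q_F = 28.1832.
Price P = 459 - (3/2)·101.3282 = 307.0076.
Ember's profit: 307.0076·73.1450 - 51·73.1450 - 73.1450² = 13375.4915.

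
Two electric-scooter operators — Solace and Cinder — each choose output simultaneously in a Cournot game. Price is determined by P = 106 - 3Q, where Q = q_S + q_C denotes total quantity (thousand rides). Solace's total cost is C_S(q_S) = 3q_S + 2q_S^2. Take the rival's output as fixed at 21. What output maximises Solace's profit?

4

With the rival's output fixed at 21, Solace's profit is π_S = (106 - 3·21 - 3q_S)q_S - (3q_S + 2q_S²) = (43 - 3q_S)q_S - (3q_S + 2q_S²).
∂π_S/∂q_S = 40 - 10q_S = 0, so q_S = 4.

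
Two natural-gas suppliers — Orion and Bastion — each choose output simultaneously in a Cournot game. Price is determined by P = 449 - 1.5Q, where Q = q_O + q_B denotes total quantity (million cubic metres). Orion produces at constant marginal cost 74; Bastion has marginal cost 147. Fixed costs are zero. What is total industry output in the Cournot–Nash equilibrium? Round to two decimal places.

150.44

Orion's profit: π_O = (449 - 1.5Q)q_O - (74q_O). Setting ∂π_O/∂q_O = 0: 375 - 3q_O - (3/2)(q_B) = 0.
Bastion's first-order condition: 302 - 3q_B - (3/2)(q_O) = 0.
Best responses: q_O = (375 - (3/2)q_B)/3, q_B = (302 - (3/2)q_O)/3.
Solving the pair: q_O = 896/9, q_B = 458/9.
Total output Q = 896/9 + 458/9 = 1354/9.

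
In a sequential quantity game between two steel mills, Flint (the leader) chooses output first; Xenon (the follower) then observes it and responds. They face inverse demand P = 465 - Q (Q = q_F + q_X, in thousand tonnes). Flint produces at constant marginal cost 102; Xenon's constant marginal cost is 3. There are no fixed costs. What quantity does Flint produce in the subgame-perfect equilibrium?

Solve by backward induction. Given q_F, the follower Xenon maximises π_X = (465 - q_F - q_X)q_X - 3q_X.
Follower FOC: 462 - q_F - 2q_X = 0, so q_X(q_F) = (462 - q_F)/2.
Flint substitutes q_X(q_F) into its own profit: π_F = q_F(465 - q_F - (462 - q_F)/2) - 102q_F = (234 - (1/2)q_F)q_F - 102q_F.
The leader's first-order condition 132 - q_F = 0 yields q_F = 132.
Then q_X = (462 - 132)/2 = 165.

132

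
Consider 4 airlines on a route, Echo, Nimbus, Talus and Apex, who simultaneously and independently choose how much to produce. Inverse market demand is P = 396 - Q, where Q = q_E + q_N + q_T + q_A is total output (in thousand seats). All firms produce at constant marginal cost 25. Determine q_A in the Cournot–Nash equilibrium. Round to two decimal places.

Each firm earns π_i = (396 - Q)q_i - 25q_i.
Setting ∂π_i/∂q_i = 0 with rivals' quantities fixed: 371 - 2q_i - Σ_{j≠i} q_j = 0.
By symmetry each firm produces the same amount; substituting Σ_{j≠i} q_j = 3q_i yields q_i = 371/5.

74.20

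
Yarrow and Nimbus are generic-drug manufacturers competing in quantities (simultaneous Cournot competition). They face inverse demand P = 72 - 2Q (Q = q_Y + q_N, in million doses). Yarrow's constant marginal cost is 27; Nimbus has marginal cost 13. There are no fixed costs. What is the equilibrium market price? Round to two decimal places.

37.33

Yarrow's profit: π_Y = (72 - 2Q)q_Y - (27q_Y). Setting ∂π_Y/∂q_Y = 0: 45 - 4q_Y - 2(q_N) = 0.
Nimbus's profit: π_N = (72 - 2Q)q_N - (13q_N). Setting ∂π_N/∂q_N = 0: 59 - 4q_N - 2(q_Y) = 0.
Best responses: q_Y = (45 - 2q_N)/4, q_N = (59 - 2q_Y)/4.
Substituting one into the other gives q_Y = 31/6 and q_N = 73/6.
Total output Q = 52/3, so price P = 72 - 2·(52/3) = 112/3.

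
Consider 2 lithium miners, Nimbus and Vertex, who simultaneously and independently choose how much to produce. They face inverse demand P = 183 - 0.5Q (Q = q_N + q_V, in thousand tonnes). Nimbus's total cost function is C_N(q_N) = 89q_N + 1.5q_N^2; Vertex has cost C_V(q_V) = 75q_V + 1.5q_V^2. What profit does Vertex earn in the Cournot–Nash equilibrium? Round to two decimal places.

Nimbus's profit: π_N = (183 - 0.5Q)q_N - (89q_N + (3/2)q_N²). Setting ∂π_N/∂q_N = 0: 94 - 4q_N - (1/2)(q_V) = 0.
Vertex's first-order condition: 108 - 4q_V - (1/2)(q_N) = 0.
Best responses: q_N = (94 - (1/2)q_V)/4, q_V = (108 - (1/2)q_N)/4.
Solving the pair: q_N = 184/9, q_V = 220/9.
Price P = 183 - (1/2)·(404/9) = 1445/9.
Vertex's profit: (1445/9)·(220/9) - 75·(220/9) - (3/2)(220/9)² = 1195.0617.

1195.06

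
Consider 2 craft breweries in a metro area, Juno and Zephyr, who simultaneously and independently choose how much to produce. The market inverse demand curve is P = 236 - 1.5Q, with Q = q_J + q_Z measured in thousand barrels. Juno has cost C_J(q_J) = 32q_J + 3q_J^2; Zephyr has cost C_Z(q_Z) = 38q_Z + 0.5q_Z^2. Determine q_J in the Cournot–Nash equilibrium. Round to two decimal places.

Juno's profit: π_J = (236 - 1.5Q)q_J - (32q_J + 3q_J²). Setting ∂π_J/∂q_J = 0: 204 - 9q_J - (3/2)(q_Z) = 0.
Zephyr's first-order condition: 198 - 4q_Z - (3/2)(q_J) = 0.
So q_J = (204 - (3/2)q_Z)/9 and q_Z = (198 - (3/2)q_J)/4.
Solving the pair: q_J = 692/45, q_Z = 656/15.

15.38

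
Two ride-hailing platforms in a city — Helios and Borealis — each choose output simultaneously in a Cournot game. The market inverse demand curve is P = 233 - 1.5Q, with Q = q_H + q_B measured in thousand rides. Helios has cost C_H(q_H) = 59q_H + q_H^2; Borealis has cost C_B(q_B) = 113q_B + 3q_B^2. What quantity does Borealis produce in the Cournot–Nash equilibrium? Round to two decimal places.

Helios's profit: π_H = (233 - 1.5Q)q_H - (59q_H + q_H²). Setting ∂π_H/∂q_H = 0: 174 - 5q_H - (3/2)(q_B) = 0.
Borealis's first-order condition: 120 - 9q_B - (3/2)(q_H) = 0.
Rearranging gives the reaction functions q_H = (174 - (3/2)q_B)/5 and q_B = (120 - (3/2)q_H)/9.
Substituting one into the other gives q_H = 616/19 and q_B = 452/57.

7.93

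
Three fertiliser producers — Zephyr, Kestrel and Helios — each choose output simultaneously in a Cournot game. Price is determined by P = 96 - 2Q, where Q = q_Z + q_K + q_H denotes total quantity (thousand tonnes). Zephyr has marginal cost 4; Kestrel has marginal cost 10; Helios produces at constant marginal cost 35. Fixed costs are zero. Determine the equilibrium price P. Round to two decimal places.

Zephyr's profit: π_Z = (96 - 2Q)q_Z - (4q_Z). Setting ∂π_Z/∂q_Z = 0: 92 - 4q_Z - 2(q_K + q_H) = 0.
Kestrel's first-order condition: 86 - 4q_K - 2(q_Z + q_H) = 0.
Helios's first-order condition: 61 - 4q_H - 2(q_Z + q_K) = 0.
Adding the 3 conditions: 239 − 4Q − 4Q = 0, i.e. Q = 239/8.
Back-substituting: q_Z = (92 − 239/4)/2 = 129/8, q_K = (86 − 239/4)/2 = 105/8, q_H = (61 − 239/4)/2 = 5/8.
Total output Q = 239/8, so price P = 96 - 2·(239/8) = 145/4.

36.25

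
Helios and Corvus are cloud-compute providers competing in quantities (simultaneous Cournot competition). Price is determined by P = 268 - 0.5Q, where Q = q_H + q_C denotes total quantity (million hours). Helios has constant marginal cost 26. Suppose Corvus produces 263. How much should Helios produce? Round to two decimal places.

110.50

With the rival's output fixed at 263, Helios's profit is π_H = (268 - (1/2)·263 - (1/2)q_H)q_H - (26q_H) = (273/2 - (1/2)q_H)q_H - (26q_H).
∂π_H/∂q_H = 221/2 - q_H = 0, so q_H = 221/2.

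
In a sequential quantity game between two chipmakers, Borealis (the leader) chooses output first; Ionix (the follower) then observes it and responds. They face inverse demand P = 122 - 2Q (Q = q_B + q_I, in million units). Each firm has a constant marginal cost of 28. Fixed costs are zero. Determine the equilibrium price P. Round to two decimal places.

51.50

The follower Ionix best-responds to any q_B: π_I = (122 - 2Q)q_I - 28q_I.
Setting the follower's marginal profit to zero, 94 - 2q_B - 4q_I = 0, i.e. q_I = (94 - 2q_B)/4.
The leader anticipates this reaction. Substituting into P = 122 - 2Q gives P = 75 - q_B, so π_B = (75 - q_B)q_B - 28q_B.
Maximising: ∂π_B/∂q_B = 47 - 2q_B = 0, giving q_B = 47/2.
Then q_I = (94 - 2·(47/2))/4 = 47/4.
Total output Q = 141/4, so price P = 122 - 2·(141/4) = 103/2.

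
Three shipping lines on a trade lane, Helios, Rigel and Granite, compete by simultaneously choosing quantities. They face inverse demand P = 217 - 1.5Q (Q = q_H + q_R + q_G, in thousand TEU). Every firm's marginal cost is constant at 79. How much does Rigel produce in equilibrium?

23

A representative firm's profit is π_i = q_i(217 - 1.5Q) - 79q_i.
Setting ∂π_i/∂q_i = 0 with rivals' quantities fixed: 138 - 3q_i - (3/2)·Σ_{j≠i} q_j = 0.
With identical firms every q_j equals q_i, so Σ_{j≠i} q_j = 2q_i and 138 = 6q_i, giving q_i = 23.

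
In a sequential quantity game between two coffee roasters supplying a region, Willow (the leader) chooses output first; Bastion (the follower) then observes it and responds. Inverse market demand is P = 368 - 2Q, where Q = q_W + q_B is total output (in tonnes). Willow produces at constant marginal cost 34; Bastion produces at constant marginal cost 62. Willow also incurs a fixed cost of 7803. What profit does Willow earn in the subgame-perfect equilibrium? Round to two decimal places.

387.25

Solve by backward induction. Given q_W, the follower Bastion maximises π_B = (368 - 2q_W - 2q_B)q_B - 62q_B.
Setting the follower's marginal profit to zero, 306 - 2q_W - 4q_B = 0, i.e. q_B = (306 - 2q_W)/4.
Willow substitutes q_B(q_W) into its own profit: π_W = q_W(368 - 2q_W - (306 - 2q_W)/2) - 34q_W = (215 - q_W)q_W - 34q_W.
Leader FOC: 181 - 2q_W = 0, so q_W = 181/2.
Then q_B = (306 - 2·(181/2))/4 = 125/4.
Price P = 368 - 2·(487/4) = 249/2.
Willow's profit: (249/2 - 34)·(181/2) - 7803 = 1549/4.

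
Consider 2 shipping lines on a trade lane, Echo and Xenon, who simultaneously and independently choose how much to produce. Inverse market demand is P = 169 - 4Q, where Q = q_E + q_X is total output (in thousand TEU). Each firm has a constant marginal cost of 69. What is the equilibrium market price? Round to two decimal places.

A representative firm's profit is π_i = q_i(169 - 4Q) - 69q_i.
Setting ∂π_i/∂q_i = 0 with rivals' quantities fixed: 100 - 8q_i - 4q_j = 0.
With identical firms every q_j equals q_i, so q_j = q_i and 100 = 12q_i, giving q_i = 25/3.
Total output Q = 50/3, so price P = 169 - 4·(50/3) = 307/3.

102.33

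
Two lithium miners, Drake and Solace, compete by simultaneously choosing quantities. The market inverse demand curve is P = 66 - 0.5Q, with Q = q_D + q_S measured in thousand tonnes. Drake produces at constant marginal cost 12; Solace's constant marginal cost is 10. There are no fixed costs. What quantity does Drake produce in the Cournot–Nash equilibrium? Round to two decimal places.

34.67

Drake's profit: π_D = (66 - 0.5Q)q_D - (12q_D). Setting ∂π_D/∂q_D = 0: 54 - q_D - (1/2)(q_S) = 0.
Solace's profit: π_S = (66 - 0.5Q)q_S - (10q_S). Setting ∂π_S/∂q_S = 0: 56 - q_S - (1/2)(q_D) = 0.
Rearranging gives the reaction functions q_D = (54 - (1/2)q_S) and q_S = (56 - (1/2)q_D).
Solving the pair: q_D = 104/3, q_S = 116/3.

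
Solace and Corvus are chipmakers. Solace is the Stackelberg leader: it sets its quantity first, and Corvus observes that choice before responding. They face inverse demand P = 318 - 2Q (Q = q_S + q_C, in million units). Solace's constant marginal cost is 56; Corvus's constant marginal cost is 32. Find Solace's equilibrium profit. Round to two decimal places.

The follower Corvus best-responds to any q_S: π_C = (318 - 2Q)q_C - 32q_C.
Setting the follower's marginal profit to zero, 286 - 2q_S - 4q_C = 0, i.e. q_C = (286 - 2q_S)/4.
Solace substitutes q_C(q_S) into its own profit: π_S = q_S(318 - 2q_S - (286 - 2q_S)/2) - 56q_S = (175 - q_S)q_S - 56q_S.
Maximising: ∂π_S/∂q_S = 119 - 2q_S = 0, giving q_S = 119/2.
Then q_C = (286 - 2·(119/2))/4 = 167/4.
Price P = 318 - 2·(405/4) = 231/2.
Solace's profit: (231/2 - 56)·(119/2) = 3540.2500.

3540.25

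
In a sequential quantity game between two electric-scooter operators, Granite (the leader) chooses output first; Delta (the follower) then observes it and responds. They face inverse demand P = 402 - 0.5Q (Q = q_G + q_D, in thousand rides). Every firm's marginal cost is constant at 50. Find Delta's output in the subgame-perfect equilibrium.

Solve by backward induction. Given q_G, the follower Delta maximises π_D = (402 - (1/2)q_G - (1/2)q_D)q_D - 50q_D.
∂π_D/∂q_D = 352 - (1/2)q_G - q_D = 0 gives the reaction function q_D = (352 - (1/2)q_G).
Granite substitutes q_D(q_G) into its own profit: π_G = q_G(402 - (1/2)q_G - (352 - (1/2)q_G)/2) - 50q_G = (226 - (1/4)q_G)q_G - 50q_G.
Leader FOC: 176 - (1/2)q_G = 0, so q_G = 352.
Then q_D = (352 - (1/2)·352) = 176.

176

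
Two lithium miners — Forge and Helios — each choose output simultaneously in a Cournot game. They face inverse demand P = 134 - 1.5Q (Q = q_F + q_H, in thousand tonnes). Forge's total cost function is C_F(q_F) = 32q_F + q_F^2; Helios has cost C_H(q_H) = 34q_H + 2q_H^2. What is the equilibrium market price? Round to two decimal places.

Forge's profit: π_F = (134 - 1.5Q)q_F - (32q_F + q_F²). Setting ∂π_F/∂q_F = 0: 102 - 5q_F - (3/2)(q_H) = 0.
Helios's first-order condition: 100 - 7q_H - (3/2)(q_F) = 0.
Rearranging gives the reaction functions q_F = (102 - (3/2)q_H)/5 and q_H = (100 - (3/2)q_F)/7.
Substituting one into the other gives q_F = 17.2214 and q_H = 1388/131.
Total output Q = 27.8168, so price P = 134 - (3/2)·27.8168 = 92.2748.

92.27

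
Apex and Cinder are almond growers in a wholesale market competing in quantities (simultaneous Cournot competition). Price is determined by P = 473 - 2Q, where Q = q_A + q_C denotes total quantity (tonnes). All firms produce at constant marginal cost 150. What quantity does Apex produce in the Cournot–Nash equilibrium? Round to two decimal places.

53.83

Each firm earns π_i = (473 - 2Q)q_i - 150q_i.
First-order condition (treating rivals' output as given): 323 - 4q_i - 2q_j = 0.
With identical firms every q_j equals q_i, so q_j = q_i and 323 = 6q_i, giving q_i = 323/6.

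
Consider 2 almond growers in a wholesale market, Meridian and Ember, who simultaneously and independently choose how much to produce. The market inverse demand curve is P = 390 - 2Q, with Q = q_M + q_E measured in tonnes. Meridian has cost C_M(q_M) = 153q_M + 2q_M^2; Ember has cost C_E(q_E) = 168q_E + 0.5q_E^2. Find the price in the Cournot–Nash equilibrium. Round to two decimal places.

Meridian's profit: π_M = (390 - 2Q)q_M - (153q_M + 2q_M²). Setting ∂π_M/∂q_M = 0: 237 - 8q_M - 2(q_E) = 0.
Ember's first-order condition: 222 - 5q_E - 2(q_M) = 0.
Best responses: q_M = (237 - 2q_E)/8, q_E = (222 - 2q_M)/5.
Substituting one into the other gives q_M = 247/12 and q_E = 217/6.
Total output Q = 227/4, so price P = 390 - 2·(227/4) = 553/2.

276.50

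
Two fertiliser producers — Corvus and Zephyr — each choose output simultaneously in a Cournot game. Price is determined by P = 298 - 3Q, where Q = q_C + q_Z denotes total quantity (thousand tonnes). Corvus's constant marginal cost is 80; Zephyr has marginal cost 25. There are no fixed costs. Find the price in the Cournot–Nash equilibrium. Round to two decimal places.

134.33

Corvus's profit: π_C = (298 - 3Q)q_C - (80q_C). Setting ∂π_C/∂q_C = 0: 218 - 6q_C - 3(q_Z) = 0.
Zephyr's first-order condition: 273 - 6q_Z - 3(q_C) = 0.
Best responses: q_C = (218 - 3q_Z)/6, q_Z = (273 - 3q_C)/6.
Substituting one into the other gives q_C = 163/9 and q_Z = 328/9.
Total output Q = 491/9, so price P = 298 - 3·(491/9) = 403/3.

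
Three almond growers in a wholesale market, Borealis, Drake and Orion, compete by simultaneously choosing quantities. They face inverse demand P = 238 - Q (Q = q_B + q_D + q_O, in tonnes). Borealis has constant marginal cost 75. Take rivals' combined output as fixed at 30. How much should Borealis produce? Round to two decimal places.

66.50

With rivals' combined output fixed at 30, Borealis's profit is π_B = (238 - 30 - q_B)q_B - (75q_B) = (208 - q_B)q_B - (75q_B).
∂π_B/∂q_B = 133 - 2q_B = 0, so q_B = 133/2.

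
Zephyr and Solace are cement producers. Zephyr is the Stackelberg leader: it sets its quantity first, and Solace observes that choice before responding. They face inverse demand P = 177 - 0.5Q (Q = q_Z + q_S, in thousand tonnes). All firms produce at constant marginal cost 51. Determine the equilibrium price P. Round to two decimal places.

Solve by backward induction. Given q_Z, the follower Solace maximises π_S = (177 - (1/2)q_Z - (1/2)q_S)q_S - 51q_S.
∂π_S/∂q_S = 126 - (1/2)q_Z - q_S = 0 gives the reaction function q_S = (126 - (1/2)q_Z).
Zephyr substitutes q_S(q_Z) into its own profit: π_Z = q_Z(177 - (1/2)q_Z - (126 - (1/2)q_Z)/2) - 51q_Z = (114 - (1/4)q_Z)q_Z - 51q_Z.
The leader's first-order condition 63 - (1/2)q_Z = 0 yields q_Z = 126.
Then q_S = (126 - (1/2)·126) = 63.
Total output Q = 189, so price P = 177 - (1/2)·189 = 165/2.

82.50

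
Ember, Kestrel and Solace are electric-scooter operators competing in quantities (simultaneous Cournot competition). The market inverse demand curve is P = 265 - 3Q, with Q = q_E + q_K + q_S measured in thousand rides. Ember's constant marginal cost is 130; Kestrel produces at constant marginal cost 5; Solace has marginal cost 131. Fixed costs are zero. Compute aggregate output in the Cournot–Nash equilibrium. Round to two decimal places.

44.08

Ember's profit: π_E = (265 - 3Q)q_E - (130q_E). Setting ∂π_E/∂q_E = 0: 135 - 6q_E - 3(q_K + q_S) = 0.
Kestrel's profit: π_K = (265 - 3Q)q_K - (5q_K). Setting ∂π_K/∂q_K = 0: 260 - 6q_K - 3(q_E + q_S) = 0.
Solace's first-order condition: 134 - 6q_S - 3(q_E + q_K) = 0.
Summing all 3 equations gives 529 − 12Q = 0, hence Q = 529/12.
Back-substituting: q_E = (135 − 529/4)/3 = 11/12, q_K = (260 − 529/4)/3 = 511/12, q_S = (134 − 529/4)/3 = 7/12.
Total output Q = 11/12 + 511/12 + 7/12 = 529/12.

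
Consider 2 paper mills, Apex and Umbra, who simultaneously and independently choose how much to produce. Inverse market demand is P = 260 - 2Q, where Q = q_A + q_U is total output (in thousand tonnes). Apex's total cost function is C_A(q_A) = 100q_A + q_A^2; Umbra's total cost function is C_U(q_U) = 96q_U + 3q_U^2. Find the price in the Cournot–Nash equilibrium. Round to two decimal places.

190.86

Apex's profit: π_A = (260 - 2Q)q_A - (100q_A + q_A²). Setting ∂π_A/∂q_A = 0: 160 - 6q_A - 2(q_U) = 0.
Umbra's first-order condition: 164 - 10q_U - 2(q_A) = 0.
Best responses: q_A = (160 - 2q_U)/6, q_U = (164 - 2q_A)/10.
Substituting one into the other gives q_A = 159/7 and q_U = 83/7.
Total output Q = 242/7, so price P = 260 - 2·(242/7) = 1336/7.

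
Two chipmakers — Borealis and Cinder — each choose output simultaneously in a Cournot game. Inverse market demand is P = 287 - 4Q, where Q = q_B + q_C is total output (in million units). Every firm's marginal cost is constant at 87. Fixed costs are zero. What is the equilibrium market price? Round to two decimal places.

153.67

Each firm earns π_i = (287 - 4Q)q_i - 87q_i.
Setting ∂π_i/∂q_i = 0 with rivals' quantities fixed: 200 - 8q_i - 4q_j = 0.
By symmetry each firm produces the same amount; substituting q_j = q_i yields q_i = 200/12 = 50/3.
Total output Q = 100/3, so price P = 287 - 4·(100/3) = 461/3.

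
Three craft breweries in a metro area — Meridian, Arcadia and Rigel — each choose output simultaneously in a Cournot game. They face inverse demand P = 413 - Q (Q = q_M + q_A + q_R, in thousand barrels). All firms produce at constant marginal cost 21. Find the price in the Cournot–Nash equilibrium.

A representative firm's profit is π_i = q_i(413 - Q) - 21q_i.
Setting ∂π_i/∂q_i = 0 with rivals' quantities fixed: 392 - 2q_i - Σ_{j≠i} q_j = 0.
By symmetry each firm produces the same amount; substituting Σ_{j≠i} q_j = 2q_i yields q_i = 392/4 = 98.
Total output Q = 294, so price P = 413 - 294 = 119.

119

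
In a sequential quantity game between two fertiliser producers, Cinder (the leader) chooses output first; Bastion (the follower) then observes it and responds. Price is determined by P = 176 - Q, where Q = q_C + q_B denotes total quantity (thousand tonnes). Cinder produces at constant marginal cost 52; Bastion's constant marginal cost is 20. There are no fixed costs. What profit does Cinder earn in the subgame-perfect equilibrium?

1058

The follower Bastion best-responds to any q_C: π_B = (176 - Q)q_B - 20q_B.
∂π_B/∂q_B = 156 - q_C - 2q_B = 0 gives the reaction function q_B = (156 - q_C)/2.
The leader anticipates this reaction. Substituting into P = 176 - Q gives P = 98 - (1/2)q_C, so π_C = (98 - (1/2)q_C)q_C - 52q_C.
Maximising: ∂π_C/∂q_C = 46 - q_C = 0, giving q_C = 46.
Then q_B = (156 - 46)/2 = 55.
Price P = 176 - 101 = 75.
Cinder's profit: (75 - 52)·46 = 1058.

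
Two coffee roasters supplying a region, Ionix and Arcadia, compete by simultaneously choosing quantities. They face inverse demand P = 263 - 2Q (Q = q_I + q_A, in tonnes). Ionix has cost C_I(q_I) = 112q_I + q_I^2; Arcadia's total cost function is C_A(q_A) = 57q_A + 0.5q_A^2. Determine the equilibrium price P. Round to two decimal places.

164.77

Ionix's profit: π_I = (263 - 2Q)q_I - (112q_I + q_I²). Setting ∂π_I/∂q_I = 0: 151 - 6q_I - 2(q_A) = 0.
Arcadia's first-order condition: 206 - 5q_A - 2(q_I) = 0.
So q_I = (151 - 2q_A)/6 and q_A = (206 - 2q_I)/5.
Substituting one into the other gives q_I = 343/26 and q_A = 467/13.
Total output Q = 1277/26, so price P = 263 - 2·(1277/26) = 164.7692.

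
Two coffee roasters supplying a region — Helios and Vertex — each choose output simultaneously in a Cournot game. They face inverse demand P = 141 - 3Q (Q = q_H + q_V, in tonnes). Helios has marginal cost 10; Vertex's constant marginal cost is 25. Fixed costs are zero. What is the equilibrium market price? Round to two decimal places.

58.67

Helios's profit: π_H = (141 - 3Q)q_H - (10q_H). Setting ∂π_H/∂q_H = 0: 131 - 6q_H - 3(q_V) = 0.
Vertex's first-order condition: 116 - 6q_V - 3(q_H) = 0.
Best responses: q_H = (131 - 3q_V)/6, q_V = (116 - 3q_H)/6.
Substituting one into the other gives q_H = 146/9 and q_V = 101/9.
Total output Q = 247/9, so price P = 141 - 3·(247/9) = 176/3.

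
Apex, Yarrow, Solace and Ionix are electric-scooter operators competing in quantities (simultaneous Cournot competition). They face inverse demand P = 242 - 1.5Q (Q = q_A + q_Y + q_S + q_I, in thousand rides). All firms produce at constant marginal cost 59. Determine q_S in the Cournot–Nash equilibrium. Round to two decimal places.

24.40

A representative firm's profit is π_i = q_i(242 - 1.5Q) - 59q_i.
First-order condition (treating rivals' output as given): 183 - 3q_i - (3/2)·Σ_{j≠i} q_j = 0.
By symmetry each firm produces the same amount; substituting Σ_{j≠i} q_j = 3q_i yields q_i = 183/(15/2) = 122/5.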